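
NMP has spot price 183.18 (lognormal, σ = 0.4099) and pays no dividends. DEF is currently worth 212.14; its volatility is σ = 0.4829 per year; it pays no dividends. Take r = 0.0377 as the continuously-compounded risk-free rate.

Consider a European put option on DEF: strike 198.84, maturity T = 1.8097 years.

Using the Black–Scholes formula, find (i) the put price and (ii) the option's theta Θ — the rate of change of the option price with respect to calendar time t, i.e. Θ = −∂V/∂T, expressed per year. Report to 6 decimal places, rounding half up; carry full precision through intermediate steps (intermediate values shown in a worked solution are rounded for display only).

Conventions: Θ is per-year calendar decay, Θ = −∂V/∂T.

σ√T = 0.4829·√1.8097 = 0.649622
d₁ = (ln(S/K) + (r+σ²/2)T) / (σ√T) = (ln(212.14/198.84) + (0.0377+0.4829²/2)·1.8097) / 0.649622 = (0.064746 + 0.279230) / 0.649622 = 0.529502
d₂ = d₁ − σ√T = 0.529502 − 0.649622 = -0.120120
e^{−rT} = 0.934050
N(−d₁) = 0.298229,  N(−d₂) = 0.547806
Put price V = K·e^{−rT}·N(−d₂) − S·N(−d₁) = 101.742040 − 63.266241 = 38.475799
φ(d₁) = (1/√(2π))·e^{−d₁²/2} = 0.346759
Θ = −S·φ(d₁)·σ/(2√T) + r·K·e^{−rT}·N(−d₂) = −13.203058 + 3.835675 = -9.367383

price = 38.475799
Θ = -9.367383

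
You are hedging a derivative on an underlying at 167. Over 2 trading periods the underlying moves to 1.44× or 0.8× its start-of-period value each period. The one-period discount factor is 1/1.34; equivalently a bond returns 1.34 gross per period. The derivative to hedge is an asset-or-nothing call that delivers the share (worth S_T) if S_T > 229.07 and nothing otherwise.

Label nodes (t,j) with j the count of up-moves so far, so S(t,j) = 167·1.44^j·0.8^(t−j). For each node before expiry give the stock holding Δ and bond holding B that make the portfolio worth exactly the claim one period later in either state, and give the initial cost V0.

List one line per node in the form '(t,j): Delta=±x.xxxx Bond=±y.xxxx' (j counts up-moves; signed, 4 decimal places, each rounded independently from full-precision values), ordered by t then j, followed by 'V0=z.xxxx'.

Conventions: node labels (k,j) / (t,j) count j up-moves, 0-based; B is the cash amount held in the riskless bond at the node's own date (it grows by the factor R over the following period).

(0,0): Delta=2.0401 Bond=-203.4022
(1,0): Delta=0.0000 Bond=0.0000
(1,1): Delta=2.2500 Bond=-323.0328
V0=137.2965

Under the risk-neutral measure, an up-move has probability p* = (R−d)/(u−d) = 0.8438 and values discount at R = 1.34.
Expiry values: V(2,0)=0.0000, V(2,1)=0.0000, V(2,2)=346.2912
  t=1,j=0: stock 133.6000 → up 192.3840 (V=0.0000), down 106.8800 (V=0.0000). Price 0.0000; hedge Δ=0.0000, bond B=0.0000.
  t=1,j=1: stock 240.4800 → up 346.2912 (V=346.2912), down 192.3840 (V=0.0000). Price 218.0472; hedge Δ=2.2500, bond B=-323.0328.
  t=0,j=0: stock 167.0000 → up 240.4800 (V=218.0472), down 133.6000 (V=0.0000). Price 137.2965; hedge Δ=2.0401, bond B=-203.4022.
Verification: the root portfolio costs Δ(0,0)·S0 + B(0,0) = 137.2965, matching V0.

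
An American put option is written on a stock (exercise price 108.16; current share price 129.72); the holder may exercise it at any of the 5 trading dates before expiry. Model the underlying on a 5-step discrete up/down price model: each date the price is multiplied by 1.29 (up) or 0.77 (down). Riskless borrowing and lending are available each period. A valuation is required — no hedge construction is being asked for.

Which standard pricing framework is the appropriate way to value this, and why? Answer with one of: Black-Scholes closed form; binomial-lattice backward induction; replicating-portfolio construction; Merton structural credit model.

framework: binomial-lattice backward induction

Key observation: the defining feature is the embedded early-exercise option across 5 discrete dates on the spot-129.72 tree; pricing the strike-108.16 put means working backward with an exercise test at every node.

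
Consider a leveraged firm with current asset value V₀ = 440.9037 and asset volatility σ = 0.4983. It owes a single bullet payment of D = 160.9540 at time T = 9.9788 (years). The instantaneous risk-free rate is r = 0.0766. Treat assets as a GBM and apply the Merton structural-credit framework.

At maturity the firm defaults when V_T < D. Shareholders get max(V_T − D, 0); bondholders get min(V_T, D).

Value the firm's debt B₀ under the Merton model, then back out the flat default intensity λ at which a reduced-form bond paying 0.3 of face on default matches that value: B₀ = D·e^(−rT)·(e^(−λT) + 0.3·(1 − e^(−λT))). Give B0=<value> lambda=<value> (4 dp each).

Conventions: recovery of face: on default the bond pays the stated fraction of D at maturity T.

Equity is a call on the firm's assets struck at D = 160.9540:
d₁ = [ln(V₀/D) + (r + σ²/2)T] / (σ√T)
   = [ln(440.9037/160.9540) + (0.0766 + 0.5·0.4983²)·9.9788] / (0.4983·√9.9788)
   = [1.007708 + 2.003259] / 1.574092 = 1.912828
d₂ = d₁ − σ√T = 1.912828 − 1.574092 = 0.338736
N(d₁) = 0.972115,  N(d₂) = 0.632596,  e^(−rT) = 0.465624
E₀ = V₀·N(d₁) − D·e^(−rT)·N(d₂)
   = 440.9037·0.972115 − 160.9540·0.465624·0.632596 = 381.199761
B₀ = V₀ − E₀ = 440.9037 − 381.199761 = 59.703939
e^(−λT) = (B₀·e^(rT)/D − 0.3)/(1 − 0.3) = (59.7039·2.147654/160.9540 − 0.3)/0.7 = 0.70949392
λ = −ln(0.70949392)/9.9788 = 0.034393

B0=59.7039 lambda=0.0344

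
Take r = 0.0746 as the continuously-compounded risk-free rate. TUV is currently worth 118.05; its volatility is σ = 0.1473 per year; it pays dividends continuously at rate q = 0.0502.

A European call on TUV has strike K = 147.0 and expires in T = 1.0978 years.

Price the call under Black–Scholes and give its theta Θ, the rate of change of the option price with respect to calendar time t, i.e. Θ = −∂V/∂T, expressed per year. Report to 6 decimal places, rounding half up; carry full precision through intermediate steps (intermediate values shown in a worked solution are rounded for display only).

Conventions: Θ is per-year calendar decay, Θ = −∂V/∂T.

price = 0.963380
Θ = -1.837258

σ√T = 0.1473·√1.0978 = 0.154335
d₁ = (ln(S/K) + (r−q+σ²/2)T) / (σ√T) = (ln(118.05/147.0) + (0.0746−0.0502+0.1473²/2)·1.0978) / 0.154335 = (-0.219324 + 0.038696) / 0.154335 = -1.170366
d₂ = d₁ − σ√T = -1.170366 − 0.154335 = -1.324701
e^{−rT} = 0.921368
e^{−qT} = 0.946381
N(d₁) = 0.120927,  N(d₂) = 0.092635
Call price V = S·e^{−qT}·N(d₁) − K·e^{−rT}·N(d₂) = 13.509995 − 12.546615 = 0.963380
φ(d₁) = (1/√(2π))·e^{−d₁²/2} = 0.201127
Θ = −S·e^{−qT}·φ(d₁)·σ/(2√T) + q·S·e^{−qT}·N(d₁) − r·K·e^{−rT}·N(d₂) = −1.579482 + 0.678202 − 0.935977 = -1.837258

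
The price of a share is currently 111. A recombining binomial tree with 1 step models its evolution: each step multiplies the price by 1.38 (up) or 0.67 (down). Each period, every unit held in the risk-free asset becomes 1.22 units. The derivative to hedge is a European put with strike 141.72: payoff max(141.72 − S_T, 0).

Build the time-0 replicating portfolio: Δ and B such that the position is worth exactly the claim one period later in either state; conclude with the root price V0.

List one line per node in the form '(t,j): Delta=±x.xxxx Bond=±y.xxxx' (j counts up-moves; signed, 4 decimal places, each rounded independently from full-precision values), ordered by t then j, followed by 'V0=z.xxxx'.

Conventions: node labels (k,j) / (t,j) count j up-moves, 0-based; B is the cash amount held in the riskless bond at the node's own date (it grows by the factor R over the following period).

Since d<R<u, set p* = (R−d)/(u−d) = 0.7746; price each node as the discounted p*-expectation of its children.
Expiry values: V(1,0)=67.3500, V(1,1)=0.0000
  t=0,j=0: stock 111.0000 → up 153.1800 (V=0.0000), down 74.3700 (V=67.3500). Price 12.4405; hedge Δ=-0.8546, bond B=107.2997.
Check: Δ(0,0)·S0 + B(0,0) = 12.4405 = V0.

(0,0): Delta=-0.8546 Bond=107.2997
V0=12.4405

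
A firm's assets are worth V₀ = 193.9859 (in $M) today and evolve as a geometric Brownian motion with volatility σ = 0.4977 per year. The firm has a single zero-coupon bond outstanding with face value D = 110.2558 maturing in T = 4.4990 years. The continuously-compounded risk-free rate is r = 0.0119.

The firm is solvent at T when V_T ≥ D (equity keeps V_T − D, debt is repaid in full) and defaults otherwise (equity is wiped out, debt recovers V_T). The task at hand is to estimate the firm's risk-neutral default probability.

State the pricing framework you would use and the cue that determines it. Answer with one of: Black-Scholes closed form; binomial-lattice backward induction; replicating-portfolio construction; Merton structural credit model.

framework: Merton structural credit model

Key observation: the asked-for credit quantity lives on the firm's capital structure — asset value, asset volatility, debt face 110.2558 — which is the structural model's domain.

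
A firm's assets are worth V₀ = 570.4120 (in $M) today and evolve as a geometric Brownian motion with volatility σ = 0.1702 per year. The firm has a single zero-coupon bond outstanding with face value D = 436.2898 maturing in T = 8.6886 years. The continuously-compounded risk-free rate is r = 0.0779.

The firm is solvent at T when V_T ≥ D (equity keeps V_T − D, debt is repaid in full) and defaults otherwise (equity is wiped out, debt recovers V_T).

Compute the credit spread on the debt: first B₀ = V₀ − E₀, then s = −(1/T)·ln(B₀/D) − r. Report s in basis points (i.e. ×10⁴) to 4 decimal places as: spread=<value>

spread=10.4776

Equity is a call on the firm's assets struck at D = 436.2898:
d₁ = [ln(V₀/D) + (r + σ²/2)T] / (σ√T)
   = [ln(570.4120/436.2898) + (0.0779 + 0.5·0.1702²)·8.6886] / (0.1702·√8.6886)
   = [0.268052 + 0.802688] / 0.501689 = 2.134271
d₂ = d₁ − σ√T = 2.134271 − 0.501689 = 1.632582
N(d₁) = 0.983590,  N(d₂) = 0.948722,  e^(−rT) = 0.508219
E₀ = V₀·N(d₁) − D·e^(−rT)·N(d₂)
   = 570.4120·0.983590 − 436.2898·0.508219·0.948722 = 350.690427
B₀ = V₀ − E₀ = 570.4120 − 350.690427 = 219.721573
spread = −(1/T)·ln(B₀/D) − r = −(1/8.6886)·ln(219.721573/436.2898) − 0.0779 = 0.00104776
in basis points: 0.00104776 × 10⁴ = 10.4776 bp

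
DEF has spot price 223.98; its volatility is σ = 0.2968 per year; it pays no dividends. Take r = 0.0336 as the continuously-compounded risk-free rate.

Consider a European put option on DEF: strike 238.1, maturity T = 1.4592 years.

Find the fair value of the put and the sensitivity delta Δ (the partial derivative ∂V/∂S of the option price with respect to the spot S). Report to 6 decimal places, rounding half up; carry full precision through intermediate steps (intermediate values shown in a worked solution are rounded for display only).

σ√T = 0.2968·√1.4592 = 0.358527
d₁ = (ln(S/K) + (r+σ²/2)T) / (σ√T) = (ln(223.98/238.1) + (0.0336+0.2968²/2)·1.4592) / 0.358527 = (-0.061134 + 0.113300) / 0.358527 = 0.145500
d₂ = d₁ − σ√T = 0.145500 − 0.358527 = -0.213026
e^{−rT} = 0.952153
N(−d₁) = 0.442158,  N(−d₂) = 0.584347
Put price V = K·e^{−rT}·N(−d₂) − S·N(−d₁) = 132.475911 − 99.034523 = 33.441387
Δ = −N(−d₁) = -0.442158

price = 33.441387
Δ = -0.442158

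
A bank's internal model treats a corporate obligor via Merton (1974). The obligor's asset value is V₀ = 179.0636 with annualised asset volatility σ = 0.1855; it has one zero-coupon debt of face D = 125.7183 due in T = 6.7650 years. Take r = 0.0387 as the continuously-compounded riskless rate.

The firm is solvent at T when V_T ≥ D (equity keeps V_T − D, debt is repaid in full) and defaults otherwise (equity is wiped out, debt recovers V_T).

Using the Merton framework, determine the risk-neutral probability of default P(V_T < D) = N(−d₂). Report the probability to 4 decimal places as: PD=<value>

With assets at 179.0636 and a single debt payment of 125.7183 at 6.7650 years:
d₁ = [ln(V₀/D) + (r + σ²/2)T] / (σ√T)
   = [ln(179.0636/125.7183) + (0.0387 + 0.5·0.1855²)·6.7650] / (0.1855·√6.7650)
   = [0.353697 + 0.378198] / 0.482478 = 1.516950
d₂ = d₁ − σ√T = 1.516950 − 0.482478 = 1.034472
risk-neutral PD = N(−d₂) = N(-1.034472) = 0.150458

PD=0.1505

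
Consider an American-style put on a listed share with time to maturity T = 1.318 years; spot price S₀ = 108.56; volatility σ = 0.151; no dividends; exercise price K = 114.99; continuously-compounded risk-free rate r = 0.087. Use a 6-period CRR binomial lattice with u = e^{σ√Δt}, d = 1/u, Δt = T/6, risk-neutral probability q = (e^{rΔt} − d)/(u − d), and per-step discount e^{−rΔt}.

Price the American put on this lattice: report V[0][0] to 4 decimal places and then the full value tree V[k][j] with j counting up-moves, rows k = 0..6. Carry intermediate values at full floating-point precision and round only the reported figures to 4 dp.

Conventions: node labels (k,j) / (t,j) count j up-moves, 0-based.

price = 7.2707
tree:
7.2707
13.8474 3.4412
20.7580 7.0228 1.3396
27.1964 13.8474 3.0327 0.3371
33.1950 20.7580 6.6428 0.9007 0.0000
38.7836 27.1964 13.8474 2.4065 0.0000 0.0000
43.9905 33.1950 20.7580 6.4300 0.0000 0.0000 0.0000

Δt=0.21967, u=1.07334, d=0.93167, q=0.61852, disc=e^(-rΔt)=0.98107
k=6 terminal: V=max(K-S,0) → 43.9905 33.1950 20.7580 6.4300 0.0000 0.0000 0.0000
k=5: j=0 S=76.2064 intr=38.7836 cont=36.6069 V=38.7836[EX]; j=1 S=87.7936 intr=27.1964 cont=25.0197 V=27.1964[EX]; j=2 S=101.1426 intr=13.8474 cont=11.6707 V=13.8474[EX]; j=3 S=116.5214 intr=0.0000 cont=2.4065 V=2.4065[hold]; j=4 S=134.2385 intr=0.0000 cont=0.0000 V=0.0000[hold]; j=5 S=154.6495 intr=0.0000 cont=0.0000 V=0.0000[hold]
k=4: j=0 S=81.7950 intr=33.1950 cont=31.0183 V=33.1950[EX]; j=1 S=94.2320 intr=20.7580 cont=18.5813 V=20.7580[EX]; j=2 S=108.5600 intr=6.4300 cont=6.6428 V=6.6428[hold]; j=3 S=125.0666 intr=0.0000 cont=0.9007 V=0.9007[hold]; j=4 S=144.0830 intr=0.0000 cont=0.0000 V=0.0000[hold]
k=3: j=0 S=87.7936 intr=27.1964 cont=25.0197 V=27.1964[EX]; j=1 S=101.1426 intr=13.8474 cont=11.7998 V=13.8474[EX]; j=2 S=116.5214 intr=0.0000 cont=3.0327 V=3.0327[hold]; j=3 S=134.2385 intr=0.0000 cont=0.3371 V=0.3371[hold]
k=2: j=0 S=94.2320 intr=20.7580 cont=18.5813 V=20.7580[EX]; j=1 S=108.5600 intr=6.4300 cont=7.0228 V=7.0228[hold]; j=2 S=125.0666 intr=0.0000 cont=1.3396 V=1.3396[hold]
k=1: j=0 S=101.1426 intr=13.8474 cont=12.0304 V=13.8474[EX]; j=1 S=116.5214 intr=0.0000 cont=3.4412 V=3.4412[hold]
k=0: j=0 S=108.5600 intr=6.4300 cont=7.2707 V=7.2707[hold]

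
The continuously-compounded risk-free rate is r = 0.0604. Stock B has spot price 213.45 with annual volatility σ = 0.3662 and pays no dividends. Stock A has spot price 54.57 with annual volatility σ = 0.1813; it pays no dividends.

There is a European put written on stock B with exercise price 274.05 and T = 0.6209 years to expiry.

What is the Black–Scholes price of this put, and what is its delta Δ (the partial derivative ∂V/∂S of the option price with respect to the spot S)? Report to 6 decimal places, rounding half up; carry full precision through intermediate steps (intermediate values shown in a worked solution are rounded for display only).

price = 59.659827
Δ = -0.723015

σ√T = 0.3662·√0.6209 = 0.288555
d₁ = (ln(S/K) + (r+σ²/2)T) / (σ√T) = (ln(213.45/274.05) + (0.0604+0.3662²/2)·0.6209) / 0.288555 = (-0.249908 + 0.079134) / 0.288555 = -0.591822
d₂ = d₁ − σ√T = -0.591822 − 0.288555 = -0.880378
e^{−rT} = 0.963192
N(−d₁) = 0.723015,  N(−d₂) = 0.810673
Put price V = K·e^{−rT}·N(−d₂) − S·N(−d₁) = 213.987420 − 154.327593 = 59.659827
Δ = −N(−d₁) = -0.723015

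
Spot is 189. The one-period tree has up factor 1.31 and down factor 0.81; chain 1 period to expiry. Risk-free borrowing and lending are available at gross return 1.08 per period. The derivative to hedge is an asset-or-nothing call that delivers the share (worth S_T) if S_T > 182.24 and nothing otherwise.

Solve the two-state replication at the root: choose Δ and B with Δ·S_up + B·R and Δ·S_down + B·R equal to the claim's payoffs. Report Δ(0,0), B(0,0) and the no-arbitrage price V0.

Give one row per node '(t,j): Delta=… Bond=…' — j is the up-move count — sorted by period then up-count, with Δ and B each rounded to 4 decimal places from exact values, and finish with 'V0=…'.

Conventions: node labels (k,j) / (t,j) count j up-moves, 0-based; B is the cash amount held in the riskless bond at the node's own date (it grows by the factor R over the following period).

(0,0): Delta=2.6200 Bond=-371.3850
V0=123.7950

Under the risk-neutral measure, an up-move has probability p* = (R−d)/(u−d) = 0.5400 and values discount at R = 1.08.
Terminal payoffs: V(1,0)=0.0000, V(1,1)=247.5900
(0,0): S=189.0000. Δ = (V_up−V_dn)/(S_up−S_dn) = (247.5900−0.0000)/(247.5900−153.0900) = 2.6200. V = [p*·247.5900 + (1−p*)·0.0000]/1.08 = 123.7950. B = V − Δ·S = -371.3850.
As a check, the time-0 holding Δ(0,0)·S0 + B(0,0) comes to 123.7950 — exactly V0.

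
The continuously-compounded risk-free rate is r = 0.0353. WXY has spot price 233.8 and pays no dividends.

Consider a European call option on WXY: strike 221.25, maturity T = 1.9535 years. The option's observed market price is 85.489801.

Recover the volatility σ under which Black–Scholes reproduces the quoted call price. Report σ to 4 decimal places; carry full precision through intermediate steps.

sigma = 0.5960

At σ = 0.5960 the Black–Scholes value reproduces the quote:
σ√T = 0.596·√1.9535 = 0.833015
d₁ = (ln(S/K) + (r+σ²/2)T) / (σ√T) = (ln(233.8/221.25) + (0.0353+0.596²/2)·1.9535) / 0.833015 = (0.055173 + 0.415916) / 0.833015 = 0.565522
d₂ = d₁ − σ√T = 0.565522 − 0.833015 = -0.267493
e^{−rT} = 0.933365
N(d₁) = 0.714141,  N(d₂) = 0.394545
V = S·N(d₁) − K·e^{−rT}·N(d₂) = 166.966084 − 81.476283 = 85.489801 (matching the quote); vega is positive throughout, so no other σ reproduces this price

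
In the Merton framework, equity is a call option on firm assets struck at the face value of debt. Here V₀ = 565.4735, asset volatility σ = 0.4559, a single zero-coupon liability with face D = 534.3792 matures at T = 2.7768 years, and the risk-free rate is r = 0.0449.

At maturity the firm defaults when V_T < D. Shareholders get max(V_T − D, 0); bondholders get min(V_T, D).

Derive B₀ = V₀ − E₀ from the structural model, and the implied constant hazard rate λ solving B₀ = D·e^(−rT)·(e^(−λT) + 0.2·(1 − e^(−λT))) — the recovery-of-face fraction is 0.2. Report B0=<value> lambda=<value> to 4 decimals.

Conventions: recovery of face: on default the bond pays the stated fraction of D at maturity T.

B0=361.0010 lambda=0.1251

With assets at 565.4735 and a single debt payment of 534.3792 at 2.7768 years:
d₁ = [ln(V₀/D) + (r + σ²/2)T] / (σ√T)
   = [ln(565.4735/534.3792) + (0.0449 + 0.5·0.4559²)·2.7768] / (0.4559·√2.7768)
   = [0.056558 + 0.413250] / 0.759700 = 0.618413
d₂ = d₁ − σ√T = 0.618413 − 0.759700 = -0.141287
N(d₁) = 0.731848,  N(d₂) = 0.443822,  e^(−rT) = 0.882781
E₀ = V₀·N(d₁) − D·e^(−rT)·N(d₂)
   = 565.4735·0.731848 − 534.3792·0.882781·0.443822 = 204.472541
B₀ = V₀ − E₀ = 565.4735 − 204.472541 = 361.000959
e^(−λT) = (B₀·e^(rT)/D − 0.2)/(1 − 0.2) = (361.0010·1.132784/534.3792 − 0.2)/0.8 = 0.70656829
λ = −ln(0.70656829)/2.7768 = 0.125085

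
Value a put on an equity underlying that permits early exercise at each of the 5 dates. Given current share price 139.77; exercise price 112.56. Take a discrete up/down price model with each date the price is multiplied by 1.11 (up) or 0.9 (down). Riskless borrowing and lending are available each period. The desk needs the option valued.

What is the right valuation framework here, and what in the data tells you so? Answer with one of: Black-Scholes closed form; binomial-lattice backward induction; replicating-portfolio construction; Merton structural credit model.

Key observation: the put (strike 112.56 on spot 139.77) is American-style on a 5-step discrete price model, so the early-exercise decision at every node requires stepwise backward valuation — a closed form cannot price the exercise right.

framework: binomial-lattice backward induction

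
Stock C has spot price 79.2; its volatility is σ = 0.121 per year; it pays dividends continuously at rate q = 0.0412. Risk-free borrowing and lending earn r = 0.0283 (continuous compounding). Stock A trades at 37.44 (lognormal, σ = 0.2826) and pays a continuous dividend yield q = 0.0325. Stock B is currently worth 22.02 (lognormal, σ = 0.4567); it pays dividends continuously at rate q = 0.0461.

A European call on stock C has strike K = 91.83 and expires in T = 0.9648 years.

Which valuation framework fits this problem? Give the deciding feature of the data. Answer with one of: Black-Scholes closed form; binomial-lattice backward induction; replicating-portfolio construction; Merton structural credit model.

Key observation: the strike-91.83 call on stock C is European-exercise on a continuously-modelled lognormal underlying, so its value is a single closed-form evaluation.

framework: Black-Scholes closed form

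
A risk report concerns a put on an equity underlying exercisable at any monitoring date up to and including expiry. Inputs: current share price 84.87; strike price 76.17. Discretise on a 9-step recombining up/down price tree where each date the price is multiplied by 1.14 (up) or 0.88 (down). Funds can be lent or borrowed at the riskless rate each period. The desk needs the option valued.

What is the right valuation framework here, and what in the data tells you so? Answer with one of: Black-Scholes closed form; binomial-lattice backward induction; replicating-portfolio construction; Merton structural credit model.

Key observation: early exercise of the strike-76.17 put must be checked at each of the 9 dates (spot 84.87), which forces a node-by-node comparison of intrinsic and continuation value backward from expiry.

framework: binomial-lattice backward induction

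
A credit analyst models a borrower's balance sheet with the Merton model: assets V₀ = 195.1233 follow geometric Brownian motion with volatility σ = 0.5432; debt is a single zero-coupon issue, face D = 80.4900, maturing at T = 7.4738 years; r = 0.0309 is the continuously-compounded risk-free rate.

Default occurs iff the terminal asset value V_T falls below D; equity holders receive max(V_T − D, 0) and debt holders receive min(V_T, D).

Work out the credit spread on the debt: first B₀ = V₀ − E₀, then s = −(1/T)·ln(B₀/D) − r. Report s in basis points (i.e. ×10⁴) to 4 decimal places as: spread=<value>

spread=458.2633

Apply the equity-as-call identities (strike 80.4900, horizon 7.4738 years):
d₁ = [ln(V₀/D) + (r + σ²/2)T] / (σ√T)
   = [ln(195.1233/80.4900) + (0.0309 + 0.5·0.5432²)·7.4738] / (0.5432·√7.4738)
   = [0.885499 + 1.333573] / 1.485014 = 1.494311
d₂ = d₁ − σ√T = 1.494311 − 1.485014 = 0.009297
N(d₁) = 0.932453,  N(d₂) = 0.503709,  e^(−rT) = 0.793787
E₀ = V₀·N(d₁) − D·e^(−rT)·N(d₂)
   = 195.1233·0.932453 − 80.4900·0.793787·0.503709 = 149.760350
B₀ = V₀ − E₀ = 195.1233 − 149.760350 = 45.362950
spread = −(1/T)·ln(B₀/D) − r = −(1/7.4738)·ln(45.362950/80.4900) − 0.0309 = 0.04582633
in basis points: 0.04582633 × 10⁴ = 458.2633 bp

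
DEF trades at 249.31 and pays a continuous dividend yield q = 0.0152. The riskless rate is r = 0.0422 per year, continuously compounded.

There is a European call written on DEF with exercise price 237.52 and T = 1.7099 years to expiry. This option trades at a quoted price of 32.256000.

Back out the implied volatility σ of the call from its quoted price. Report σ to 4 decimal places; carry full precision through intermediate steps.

At σ = 0.1603 the Black–Scholes value reproduces the quote:
σ√T = 0.1603·√1.7099 = 0.209613
d₁ = (ln(S/K) + (r−q+σ²/2)T) / (σ√T) = (ln(249.31/237.52) + (0.0422−0.0152+0.1603²/2)·1.7099) / 0.209613 = (0.048445 + 0.068136) / 0.209613 = 0.556174
d₂ = d₁ − σ√T = 0.556174 − 0.209613 = 0.346561
e^{−rT} = 0.930384
e^{−qT} = 0.974344
N(d₁) = 0.710954,  N(d₂) = 0.635539
V = S·e^{−qT}·N(d₁) − K·e^{−rT}·N(d₂) = 172.700530 − 140.444530 = 32.256000 (the observed quote) — the price is monotone increasing in volatility, hence this σ is the only solution

sigma = 0.1603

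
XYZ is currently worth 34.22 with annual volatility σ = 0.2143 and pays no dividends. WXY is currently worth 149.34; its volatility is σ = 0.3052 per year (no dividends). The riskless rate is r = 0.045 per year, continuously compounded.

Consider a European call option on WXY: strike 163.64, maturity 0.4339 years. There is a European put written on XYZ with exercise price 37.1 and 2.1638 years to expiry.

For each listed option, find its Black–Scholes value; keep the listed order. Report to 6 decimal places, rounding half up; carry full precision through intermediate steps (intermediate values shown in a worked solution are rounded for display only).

price(WXY call K=163.64) = 7.617444
price(XYZ put K=37.1) = 3.975272

[WXY call K=163.64]
σ√T = 0.3052·√0.4339 = 0.201039
d₁ = (ln(S/K) + (r+σ²/2)T) / (σ√T) = (ln(149.34/163.64) + (0.045+0.3052²/2)·0.4339) / 0.201039 = (-0.091443 + 0.039734) / 0.201039 = -0.257212
d₂ = d₁ − σ√T = -0.257212 − 0.201039 = -0.458251
e^{−rT} = 0.980664
N(d₁) = 0.398508,  N(d₂) = 0.323386
price = S·N(d₁) − K·e^{−rT}·N(d₂) = 59.513111 − 51.895667 = 7.617444
[XYZ put K=37.1]
σ√T = 0.2143·√2.1638 = 0.315232
d₁ = (ln(S/K) + (r+σ²/2)T) / (σ√T) = (ln(34.22/37.1) + (0.045+0.2143²/2)·2.1638) / 0.315232 = (-0.080807 + 0.147057) / 0.315232 = 0.210162
d₂ = d₁ − σ√T = 0.210162 − 0.315232 = -0.105070
e^{−rT} = 0.907219
N(−d₁) = 0.416770,  N(−d₂) = 0.541840
price = K·e^{−rT}·N(−d₂) − S·N(−d₁) = 18.237157 − 14.261884 = 3.975272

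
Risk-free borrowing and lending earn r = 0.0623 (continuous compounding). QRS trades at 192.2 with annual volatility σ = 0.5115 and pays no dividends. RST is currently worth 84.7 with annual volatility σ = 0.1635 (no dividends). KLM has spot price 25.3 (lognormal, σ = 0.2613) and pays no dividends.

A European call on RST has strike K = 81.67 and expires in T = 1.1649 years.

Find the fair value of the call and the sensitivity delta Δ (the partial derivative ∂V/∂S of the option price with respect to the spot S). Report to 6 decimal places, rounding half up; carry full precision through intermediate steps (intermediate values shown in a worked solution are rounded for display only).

σ√T = 0.1635·√1.1649 = 0.176466
d₁ = (ln(S/K) + (r+σ²/2)T) / (σ√T) = (ln(84.7/81.67) + (0.0623+0.1635²/2)·1.1649) / 0.176466 = (0.036429 + 0.088143) / 0.176466 = 0.705927
d₂ = d₁ − σ√T = 0.705927 − 0.176466 = 0.529460
e^{−rT} = 0.929998
N(d₁) = 0.759883,  N(d₂) = 0.701757
Call price V = S·N(d₁) − K·e^{−rT}·N(d₂) = 64.362098 − 53.300471 = 11.061627
Δ = N(d₁) = 0.759883

price = 11.061627
Δ = 0.759883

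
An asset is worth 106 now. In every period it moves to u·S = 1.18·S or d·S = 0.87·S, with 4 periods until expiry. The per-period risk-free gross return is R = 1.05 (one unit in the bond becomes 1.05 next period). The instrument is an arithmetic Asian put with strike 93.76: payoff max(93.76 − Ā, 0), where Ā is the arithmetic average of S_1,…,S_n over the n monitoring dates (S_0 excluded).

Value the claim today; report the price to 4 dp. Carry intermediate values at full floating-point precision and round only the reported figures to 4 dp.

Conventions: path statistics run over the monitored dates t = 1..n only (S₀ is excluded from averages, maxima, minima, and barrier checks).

Under the martingale measure an up-move has probability p* = 0.5806; value the claim as the probability-weighted average of per-path payoffs, discounted 4 periods at R = 1.05.
Enumerate all 2^4 = 16 price paths (U = up ×1.18, D = down ×0.87); each path with k up-moves has probability p*^k·(1−p*)^(4−k).
DDDD: Ā=75.7450, payoff=18.0150, prob=0.030926
UDDD: Ā=102.7346, payoff=0.0000, prob=0.042821
DUDD: Ā=94.5196, payoff=0.0000, prob=0.042821
UUDD: Ā=128.1989, payoff=0.0000, prob=0.059290
DDUD: Ā=87.3725, payoff=6.3875, prob=0.042821
UDUD: Ā=118.5052, payoff=0.0000, prob=0.059290
DUUD: Ā=110.2902, payoff=0.0000, prob=0.059290
UUUD: Ā=149.5891, payoff=0.0000, prob=0.082095
DDDU: Ā=81.1546, payoff=12.6054, prob=0.042821
UDDU: Ā=110.0717, payoff=0.0000, prob=0.059290
DUDU: Ā=101.8567, payoff=0.0000, prob=0.059290
UUDU: Ā=138.1505, payoff=0.0000, prob=0.082095
DDUU: Ā=94.7097, payoff=0.0000, prob=0.059290
UDUU: Ā=128.4568, payoff=0.0000, prob=0.082095
DUUU: Ā=120.2418, payoff=0.0000, prob=0.082095
UUUU: Ā=163.0866, payoff=0.0000, prob=0.113669
Price = Σ prob·payoff / R^4 = 1.370431 / 1.215506 = 1.1275

price = 1.1275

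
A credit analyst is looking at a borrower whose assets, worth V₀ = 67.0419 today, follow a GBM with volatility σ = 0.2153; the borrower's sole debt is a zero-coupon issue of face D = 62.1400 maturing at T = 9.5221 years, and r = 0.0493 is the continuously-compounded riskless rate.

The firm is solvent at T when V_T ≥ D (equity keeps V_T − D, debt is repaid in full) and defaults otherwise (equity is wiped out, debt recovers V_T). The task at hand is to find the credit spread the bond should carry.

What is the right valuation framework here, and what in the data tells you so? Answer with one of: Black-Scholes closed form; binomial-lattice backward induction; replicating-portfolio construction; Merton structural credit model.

framework: Merton structural credit model

Key observation: with the firm-asset dynamics (V₀ = 67.0419) and a single zero-coupon liability of face 62.1400 given, debt value, spread, and default probability all derive from the option view of the balance sheet.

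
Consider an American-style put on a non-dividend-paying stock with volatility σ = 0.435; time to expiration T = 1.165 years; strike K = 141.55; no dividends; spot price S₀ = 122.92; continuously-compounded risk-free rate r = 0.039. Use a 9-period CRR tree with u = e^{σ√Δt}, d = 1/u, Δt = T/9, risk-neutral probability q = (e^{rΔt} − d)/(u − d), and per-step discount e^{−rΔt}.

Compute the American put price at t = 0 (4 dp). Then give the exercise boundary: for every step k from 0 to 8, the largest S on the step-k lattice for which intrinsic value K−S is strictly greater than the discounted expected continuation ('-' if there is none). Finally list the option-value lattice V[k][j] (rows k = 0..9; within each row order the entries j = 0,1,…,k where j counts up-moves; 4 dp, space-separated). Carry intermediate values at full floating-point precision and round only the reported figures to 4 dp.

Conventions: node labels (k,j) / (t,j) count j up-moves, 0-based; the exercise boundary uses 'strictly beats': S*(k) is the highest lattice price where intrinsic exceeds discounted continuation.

Δt=0.12944  u=1.16942  d=0.85513  q=0.47706  discount=0.99496
step 9 (expiry): payoffs max(K−S,0) = 111.4965 100.4507 85.3451 64.6877 36.4379 0.0000 0.0000 0.0000 0.0000 0.0000
step 8: (k=8,j=0): S=35.1451, K−S=106.4049, hold=105.6921 ⇒ V=106.4049 exercise | (k=8,j=1): S=48.0623, K−S=93.4877, hold=92.7749 ⇒ V=93.4877 exercise | (k=8,j=2): S=65.7270, K−S=75.8230, hold=75.1102 ⇒ V=75.8230 exercise | (k=8,j=3): S=89.8842, K−S=51.6658, hold=50.9530 ⇒ V=51.6658 exercise | (k=8,j=4): S=122.9200, K−S=18.6300, hold=18.9590 ⇒ V=18.9590 continue | (k=8,j=5): S=168.0978, K−S=0.0000, hold=0.0000 ⇒ V=0.0000 continue | (k=8,j=6): S=229.8801, K−S=0.0000, hold=0.0000 ⇒ V=0.0000 continue | (k=8,j=7): S=314.3697, K−S=0.0000, hold=0.0000 ⇒ V=0.0000 continue | (k=8,j=8): S=429.9125, K−S=0.0000, hold=0.0000 ⇒ V=0.0000 continue  boundary S*=89.8842
step 7: (k=7,j=0): S=41.0993, K−S=100.4507, hold=99.7379 ⇒ V=100.4507 exercise | (k=7,j=1): S=56.2049, K−S=85.3451, hold=84.6323 ⇒ V=85.3451 exercise | (k=7,j=2): S=76.8623, K−S=64.6877, hold=63.9749 ⇒ V=64.6877 exercise | (k=7,j=3): S=105.1121, K−S=36.4379, hold=35.8812 ⇒ V=36.4379 exercise | (k=7,j=4): S=143.7448, K−S=0.0000, hold=9.8646 ⇒ V=9.8646 continue | (k=7,j=5): S=196.5765, K−S=0.0000, hold=0.0000 ⇒ V=0.0000 continue | (k=7,j=6): S=268.8258, K−S=0.0000, hold=0.0000 ⇒ V=0.0000 continue | (k=7,j=7): S=367.6295, K−S=0.0000, hold=0.0000 ⇒ V=0.0000 continue  boundary S*=105.1121
step 6: (k=6,j=0): S=48.0623, K−S=93.4877, hold=92.7749 ⇒ V=93.4877 exercise | (k=6,j=1): S=65.7270, K−S=75.8230, hold=75.1102 ⇒ V=75.8230 exercise | (k=6,j=2): S=89.8842, K−S=51.6658, hold=50.9530 ⇒ V=51.6658 exercise | (k=6,j=3): S=122.9200, K−S=18.6300, hold=23.6412 ⇒ V=23.6412 continue | (k=6,j=4): S=168.0978, K−S=0.0000, hold=5.1326 ⇒ V=5.1326 continue | (k=6,j=5): S=229.8801, K−S=0.0000, hold=0.0000 ⇒ V=0.0000 continue | (k=6,j=6): S=314.3697, K−S=0.0000, hold=0.0000 ⇒ V=0.0000 continue  boundary S*=89.8842
step 5: (k=5,j=0): S=56.2049, K−S=85.3451, hold=84.6323 ⇒ V=85.3451 exercise | (k=5,j=1): S=76.8623, K−S=64.6877, hold=63.9749 ⇒ V=64.6877 exercise | (k=5,j=2): S=105.1121, K−S=36.4379, hold=38.1037 ⇒ V=38.1037 continue | (k=5,j=3): S=143.7448, K−S=0.0000, hold=14.7370 ⇒ V=14.7370 continue | (k=5,j=4): S=196.5765, K−S=0.0000, hold=2.6706 ⇒ V=2.6706 continue | (k=5,j=5): S=268.8258, K−S=0.0000, hold=0.0000 ⇒ V=0.0000 continue  boundary S*=76.8623
step 4: (k=4,j=0): S=65.7270, K−S=75.8230, hold=75.1102 ⇒ V=75.8230 exercise | (k=4,j=1): S=89.8842, K−S=51.6658, hold=51.7437 ⇒ V=51.7437 continue | (k=4,j=2): S=122.9200, K−S=18.6300, hold=26.8207 ⇒ V=26.8207 continue | (k=4,j=3): S=168.0978, K−S=0.0000, hold=8.9354 ⇒ V=8.9354 continue | (k=4,j=4): S=229.8801, K−S=0.0000, hold=1.3895 ⇒ V=1.3895 continue  boundary S*=65.7270
step 3: (k=3,j=0): S=76.8623, K−S=64.6877, hold=64.0119 ⇒ V=64.6877 exercise | (k=3,j=1): S=105.1121, K−S=36.4379, hold=39.6534 ⇒ V=39.6534 continue | (k=3,j=2): S=143.7448, K−S=0.0000, hold=18.1963 ⇒ V=18.1963 continue | (k=3,j=3): S=196.5765, K−S=0.0000, hold=5.3087 ⇒ V=5.3087 continue  boundary S*=76.8623
step 2: (k=2,j=0): S=89.8842, K−S=51.6658, hold=52.4793 ⇒ V=52.4793 continue | (k=2,j=1): S=122.9200, K−S=18.6300, hold=29.2690 ⇒ V=29.2690 continue | (k=2,j=2): S=168.0978, K−S=0.0000, hold=11.9875 ⇒ V=11.9875 continue  boundary S*=-
step 1: (k=1,j=0): S=105.1121, K−S=36.4379, hold=41.1982 ⇒ V=41.1982 continue | (k=1,j=1): S=143.7448, K−S=0.0000, hold=20.9189 ⇒ V=20.9189 continue  boundary S*=-
step 0: (k=0,j=0): S=122.9200, K−S=18.6300, hold=31.3651 ⇒ V=31.3651 continue  boundary S*=-

price = 31.3651
boundary = - - - 76.8623 65.7270 76.8623 89.8842 105.1121 89.8842
tree:
31.3651
41.1982 20.9189
52.4793 29.2690 11.9875
64.6877 39.6534 18.1963 5.3087
75.8230 51.7437 26.8207 8.9354 1.3895
85.3451 64.6877 38.1037 14.7370 2.6706 0.0000
93.4877 75.8230 51.6658 23.6412 5.1326 0.0000 0.0000
100.4507 85.3451 64.6877 36.4379 9.8646 0.0000 0.0000 0.0000
106.4049 93.4877 75.8230 51.6658 18.9590 0.0000 0.0000 0.0000 0.0000
111.4965 100.4507 85.3451 64.6877 36.4379 0.0000 0.0000 0.0000 0.0000 0.0000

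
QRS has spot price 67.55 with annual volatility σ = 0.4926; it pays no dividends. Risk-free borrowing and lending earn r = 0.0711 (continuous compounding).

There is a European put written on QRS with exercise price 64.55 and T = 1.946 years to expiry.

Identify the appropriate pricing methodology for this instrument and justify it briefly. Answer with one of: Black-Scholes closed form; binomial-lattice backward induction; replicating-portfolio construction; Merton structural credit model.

Key observation: the strike-64.55 put on QRS is European-exercise on a continuously-modelled lognormal underlying, so its value is a single closed-form evaluation.

framework: Black-Scholes closed form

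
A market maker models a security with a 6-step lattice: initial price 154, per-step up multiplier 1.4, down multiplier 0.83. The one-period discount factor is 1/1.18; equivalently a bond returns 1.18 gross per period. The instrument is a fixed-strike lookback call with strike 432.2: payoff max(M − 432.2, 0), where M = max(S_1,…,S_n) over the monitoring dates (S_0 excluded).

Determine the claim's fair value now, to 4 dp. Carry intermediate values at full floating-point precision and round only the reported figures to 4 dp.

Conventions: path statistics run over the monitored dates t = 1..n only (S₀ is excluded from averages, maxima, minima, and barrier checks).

price = 38.4085

Set p* = 0.6140 (from d < R < u); the path-dependent value is the discounted p*-expectation over all price paths.
Enumerate all 2^6 = 64 price paths (U = up ×1.4, D = down ×0.83); each path with k up-moves has probability p*^k·(1−p*)^(6−k).
DDDDDD: M=127.8200, payoff=0.0000, prob=0.003306
UDDDDD: M=215.6000, payoff=0.0000, prob=0.005259
DUDDDD: M=178.9480, payoff=0.0000, prob=0.005259
UUDDDD: M=301.8400, payoff=0.0000, prob=0.008367
DDUDDD: M=148.5268, payoff=0.0000, prob=0.005259
UDUDDD: M=250.5272, payoff=0.0000, prob=0.008367
DUUDDD: M=250.5272, payoff=0.0000, prob=0.008367
UUUDDD: M=422.5760, payoff=0.0000, prob=0.013311
DDDUDD: M=127.8200, payoff=0.0000, prob=0.005259
UDDUDD: M=215.6000, payoff=0.0000, prob=0.008367
DUDUDD: M=207.9376, payoff=0.0000, prob=0.008367
UUDUDD: M=350.7381, payoff=0.0000, prob=0.013311
DDUUDD: M=207.9376, payoff=0.0000, prob=0.008367
UDUUDD: M=350.7381, payoff=0.0000, prob=0.013311
DUUUDD: M=350.7381, payoff=0.0000, prob=0.013311
UUUUDD: M=591.6064, payoff=159.4064, prob=0.021177
DDDDUD: M=127.8200, payoff=0.0000, prob=0.005259
UDDDUD: M=215.6000, payoff=0.0000, prob=0.008367
DUDDUD: M=178.9480, payoff=0.0000, prob=0.008367
UUDDUD: M=301.8400, payoff=0.0000, prob=0.013311
DDUDUD: M=172.5882, payoff=0.0000, prob=0.008367
UDUDUD: M=291.1126, payoff=0.0000, prob=0.013311
DUUDUD: M=291.1126, payoff=0.0000, prob=0.013311
UUUDUD: M=491.0333, payoff=58.8333, prob=0.021177
DDDUUD: M=172.5882, payoff=0.0000, prob=0.008367
UDDUUD: M=291.1126, payoff=0.0000, prob=0.013311
DUDUUD: M=291.1126, payoff=0.0000, prob=0.013311
UUDUUD: M=491.0333, payoff=58.8333, prob=0.021177
DDUUUD: M=291.1126, payoff=0.0000, prob=0.013311
UDUUUD: M=491.0333, payoff=58.8333, prob=0.021177
DUUUUD: M=491.0333, payoff=58.8333, prob=0.021177
UUUUUD: M=828.2490, payoff=396.0490, prob=0.033691
DDDDDU: M=127.8200, payoff=0.0000, prob=0.005259
UDDDDU: M=215.6000, payoff=0.0000, prob=0.008367
DUDDDU: M=178.9480, payoff=0.0000, prob=0.008367
UUDDDU: M=301.8400, payoff=0.0000, prob=0.013311
DDUDDU: M=148.5268, payoff=0.0000, prob=0.008367
UDUDDU: M=250.5272, payoff=0.0000, prob=0.013311
DUUDDU: M=250.5272, payoff=0.0000, prob=0.013311
UUUDDU: M=422.5760, payoff=0.0000, prob=0.021177
DDDUDU: M=143.2482, payoff=0.0000, prob=0.008367
UDDUDU: M=241.6235, payoff=0.0000, prob=0.013311
DUDUDU: M=241.6235, payoff=0.0000, prob=0.013311
UUDUDU: M=407.5576, payoff=0.0000, prob=0.021177
DDUUDU: M=241.6235, payoff=0.0000, prob=0.013311
UDUUDU: M=407.5576, payoff=0.0000, prob=0.021177
DUUUDU: M=407.5576, payoff=0.0000, prob=0.021177
UUUUDU: M=687.4466, payoff=255.2466, prob=0.033691
DDDDUU: M=143.2482, payoff=0.0000, prob=0.008367
UDDDUU: M=241.6235, payoff=0.0000, prob=0.013311
DUDDUU: M=241.6235, payoff=0.0000, prob=0.013311
UUDDUU: M=407.5576, payoff=0.0000, prob=0.021177
DDUDUU: M=241.6235, payoff=0.0000, prob=0.013311
UDUDUU: M=407.5576, payoff=0.0000, prob=0.021177
DUUDUU: M=407.5576, payoff=0.0000, prob=0.021177
UUUDUU: M=687.4466, payoff=255.2466, prob=0.033691
DDDUUU: M=241.6235, payoff=0.0000, prob=0.013311
UDDUUU: M=407.5576, payoff=0.0000, prob=0.021177
DUDUUU: M=407.5576, payoff=0.0000, prob=0.021177
UUDUUU: M=687.4466, payoff=255.2466, prob=0.033691
DDUUUU: M=407.5576, payoff=0.0000, prob=0.021177
UDUUUU: M=687.4466, payoff=255.2466, prob=0.033691
DUUUUU: M=687.4466, payoff=255.2466, prob=0.033691
UUUUUU: M=1159.5485, payoff=727.3485, prob=0.053599
Price = Σ prob·payoff / R^6 = 103.685692 / 2.699554 = 38.4085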